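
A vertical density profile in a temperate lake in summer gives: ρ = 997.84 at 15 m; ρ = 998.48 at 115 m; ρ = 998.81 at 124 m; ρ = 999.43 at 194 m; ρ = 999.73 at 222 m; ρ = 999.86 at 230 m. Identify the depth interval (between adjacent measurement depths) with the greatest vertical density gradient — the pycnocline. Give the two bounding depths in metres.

Compute the density gradient over each adjacent pair:
  15–115 m: Δρ/Δz = 0.64/100 = 6.4 × 10⁻³ kg m⁻⁴
  115–124 m: Δρ/Δz = 0.33/9 = 0.037 kg m⁻⁴
  124–194 m: Δρ/Δz = 0.62/70 = 8.9 × 10⁻³ kg m⁻⁴
  194–222 m: Δρ/Δz = 0.30/28 = 0.011 kg m⁻⁴
  222–230 m: Δρ/Δz = 0.13/8 = 0.016 kg m⁻⁴
The largest gradient is in the 115–124 m interval — the pycnocline.

115–124 m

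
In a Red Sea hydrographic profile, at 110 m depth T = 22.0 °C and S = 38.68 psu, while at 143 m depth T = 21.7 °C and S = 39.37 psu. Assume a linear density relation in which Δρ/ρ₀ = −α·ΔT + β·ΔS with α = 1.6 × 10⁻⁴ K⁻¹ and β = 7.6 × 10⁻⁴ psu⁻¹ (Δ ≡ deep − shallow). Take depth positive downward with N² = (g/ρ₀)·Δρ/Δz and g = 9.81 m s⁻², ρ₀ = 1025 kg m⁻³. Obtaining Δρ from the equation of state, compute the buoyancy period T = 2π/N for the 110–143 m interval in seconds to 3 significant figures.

ΔT = -0.3 K, ΔS = +0.69 psu (deep − shallow).
Δρ/ρ₀ = −αΔT + βΔS = 4.80 × 10⁻⁵ + 5.244 × 10⁻⁴ = 5.724 × 10⁻⁴, so Δρ ≈ 0.5867 kg m⁻³.
N² = (g/ρ₀)·Δρ/Δz = g·(Δρ/ρ₀)/Δz = 9.81 × 5.724 × 10⁻⁴ / 33 = 1.7016 × 10⁻⁴ s⁻².
N = √(1.7016 × 10⁻⁴) = 0.013045 rad s⁻¹ → T = 2π/N = 481.65 s ≈ 482 s.

482 s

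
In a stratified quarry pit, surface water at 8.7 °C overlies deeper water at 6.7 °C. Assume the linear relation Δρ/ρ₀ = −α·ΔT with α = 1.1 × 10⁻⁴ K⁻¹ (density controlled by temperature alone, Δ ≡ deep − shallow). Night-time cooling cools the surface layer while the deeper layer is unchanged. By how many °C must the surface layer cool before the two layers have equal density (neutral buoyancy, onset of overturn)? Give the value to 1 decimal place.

2.0 °C

With temperature the only control, equal density requires T_surf′ = T_deep.
T_surf′ = 6.7 °C.
Cooling required: 8.7 − 6.7 = 2.0 °C.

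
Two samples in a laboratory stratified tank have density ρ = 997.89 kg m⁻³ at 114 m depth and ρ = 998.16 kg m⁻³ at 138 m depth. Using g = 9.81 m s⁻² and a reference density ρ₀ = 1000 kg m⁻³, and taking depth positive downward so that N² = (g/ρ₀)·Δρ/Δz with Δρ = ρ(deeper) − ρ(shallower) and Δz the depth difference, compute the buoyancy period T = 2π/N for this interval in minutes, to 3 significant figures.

9.97 min

Δρ = 998.16 − 997.89 = 0.27 kg m⁻³ over Δz = 138 − 114 = 24 m.
N² = (9.81/1000) × (0.27/24) = 1.1036 × 10⁻⁴ s⁻².
N = √(1.1036 × 10⁻⁴) = 0.010505 rad s⁻¹, so T = 2π/N = 598.11 s = 9.9685 min ≈ 9.97 min.
Since Δρ > 0 the layer is stably stratified.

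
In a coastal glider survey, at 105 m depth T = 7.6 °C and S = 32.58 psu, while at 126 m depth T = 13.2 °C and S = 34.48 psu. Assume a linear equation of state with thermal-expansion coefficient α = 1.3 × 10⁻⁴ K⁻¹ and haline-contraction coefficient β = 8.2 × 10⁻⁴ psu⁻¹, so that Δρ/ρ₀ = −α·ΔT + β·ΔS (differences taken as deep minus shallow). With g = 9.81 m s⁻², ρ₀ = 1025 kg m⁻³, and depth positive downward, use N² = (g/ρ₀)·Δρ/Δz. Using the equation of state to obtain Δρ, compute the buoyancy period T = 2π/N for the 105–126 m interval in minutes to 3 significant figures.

ΔT = +5.6 K, ΔS = +1.90 psu (deep − shallow).
Δρ/ρ₀ = −αΔT + βΔS = -7.28 × 10⁻⁴ + 1.558 × 10⁻³ = 8.30 × 10⁻⁴, so Δρ ≈ 0.8508 kg m⁻³.
N² = (g/ρ₀)·Δρ/Δz = g·(Δρ/ρ₀)/Δz = 9.81 × 8.30 × 10⁻⁴ / 21 = 3.8773 × 10⁻⁴ s⁻².
N = √(3.8773 × 10⁻⁴) = 0.019691 rad s⁻¹ → T = 2π/N = 319.09 s = 5.3182 min ≈ 5.32 min.

5.32 min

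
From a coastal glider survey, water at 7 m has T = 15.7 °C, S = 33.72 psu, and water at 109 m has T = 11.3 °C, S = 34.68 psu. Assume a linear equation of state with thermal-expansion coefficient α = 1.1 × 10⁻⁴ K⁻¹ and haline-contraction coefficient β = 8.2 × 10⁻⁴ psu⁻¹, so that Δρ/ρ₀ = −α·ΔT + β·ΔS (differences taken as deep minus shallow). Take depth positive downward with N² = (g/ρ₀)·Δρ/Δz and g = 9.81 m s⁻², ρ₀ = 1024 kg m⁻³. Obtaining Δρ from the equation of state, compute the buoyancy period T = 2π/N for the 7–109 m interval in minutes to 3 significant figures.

ΔT = -4.4 K, ΔS = +0.96 psu (deep − shallow).
Δρ/ρ₀ = −αΔT + βΔS = 4.84 × 10⁻⁴ + 7.872 × 10⁻⁴ = 1.2712 × 10⁻³, so Δρ ≈ 1.302 kg m⁻³.
N² = (g/ρ₀)·Δρ/Δz = g·(Δρ/ρ₀)/Δz = 9.81 × 1.2712 × 10⁻³ / 102 = 1.2226 × 10⁻⁴ s⁻².
N = √(1.2226 × 10⁻⁴) = 0.011057 rad s⁻¹ → T = 2π/N = 568.25 s = 9.4708 min ≈ 9.47 min.

9.47 min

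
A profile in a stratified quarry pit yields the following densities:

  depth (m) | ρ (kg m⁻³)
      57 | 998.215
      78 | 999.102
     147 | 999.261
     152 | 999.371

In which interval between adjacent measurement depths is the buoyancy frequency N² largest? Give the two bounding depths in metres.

57–78 m

Compute the density gradient over each adjacent pair:
  57–78 m: Δρ/Δz = 0.887/21 = 0.042 kg m⁻⁴
  78–147 m: Δρ/Δz = 0.159/69 = 2.3 × 10⁻³ kg m⁻⁴
  147–152 m: Δρ/Δz = 0.110/5 = 0.022 kg m⁻⁴
The largest gradient is in the 57–78 m interval — the pycnocline.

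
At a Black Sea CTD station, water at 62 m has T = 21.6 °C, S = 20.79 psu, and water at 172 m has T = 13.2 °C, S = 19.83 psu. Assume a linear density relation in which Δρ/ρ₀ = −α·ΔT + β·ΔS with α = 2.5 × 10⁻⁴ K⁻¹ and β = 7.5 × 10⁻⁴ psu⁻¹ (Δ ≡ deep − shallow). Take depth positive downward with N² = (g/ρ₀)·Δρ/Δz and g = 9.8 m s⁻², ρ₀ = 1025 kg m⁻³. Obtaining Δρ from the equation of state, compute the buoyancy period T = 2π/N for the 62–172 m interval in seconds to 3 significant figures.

ΔT = -8.4 K, ΔS = -0.96 psu (deep − shallow).
Δρ/ρ₀ = −αΔT + βΔS = 2.10 × 10⁻³ − 7.20 × 10⁻⁴ = 1.38 × 10⁻³, so Δρ ≈ 1.415 kg m⁻³.
N² = (g/ρ₀)·Δρ/Δz = g·(Δρ/ρ₀)/Δz = 9.8 × 1.38 × 10⁻³ / 110 = 1.2295 × 10⁻⁴ s⁻².
N = √(1.2295 × 10⁻⁴) = 0.011088 rad s⁻¹ → T = 2π/N = 566.67 s ≈ 567 s.

567 s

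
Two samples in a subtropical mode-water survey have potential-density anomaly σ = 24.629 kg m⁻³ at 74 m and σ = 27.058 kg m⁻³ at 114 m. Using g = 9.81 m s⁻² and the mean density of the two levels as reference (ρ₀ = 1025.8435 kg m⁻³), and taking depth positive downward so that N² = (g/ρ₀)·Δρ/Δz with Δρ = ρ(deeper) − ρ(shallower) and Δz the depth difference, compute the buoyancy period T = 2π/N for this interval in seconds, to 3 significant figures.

Δρ = 1027.058 − 1024.629 = 2.429 kg m⁻³ over Δz = 114 − 74 = 40 m.
N² = (9.81/1025.8435) × (2.429/40) = 5.8070 × 10⁻⁴ s⁻².
N = √(5.8070 × 10⁻⁴) = 0.024098 rad s⁻¹, so T = 2π/N = 260.73 s ≈ 261 s.

261 s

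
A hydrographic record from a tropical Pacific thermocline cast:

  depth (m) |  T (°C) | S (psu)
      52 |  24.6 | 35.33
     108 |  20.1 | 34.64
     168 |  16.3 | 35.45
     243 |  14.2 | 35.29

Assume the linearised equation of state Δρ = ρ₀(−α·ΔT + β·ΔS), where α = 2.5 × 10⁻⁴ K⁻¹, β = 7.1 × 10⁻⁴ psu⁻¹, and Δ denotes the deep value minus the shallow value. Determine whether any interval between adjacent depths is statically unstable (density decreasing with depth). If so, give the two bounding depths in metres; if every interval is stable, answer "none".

Evaluate Δρ/ρ₀ = −αΔT + βΔS across each adjacent pair:
  52–108 m: −αΔT+βΔS = −(2.5 × 10⁻⁴)(-4.5)+(7.1 × 10⁻⁴)(-0.69) = 6.4 × 10⁻⁴ → stable
  108–168 m: −αΔT+βΔS = −(2.5 × 10⁻⁴)(-3.8)+(7.1 × 10⁻⁴)(+0.81) = 1.5 × 10⁻³ → stable
  168–243 m: −αΔT+βΔS = −(2.5 × 10⁻⁴)(-2.1)+(7.1 × 10⁻⁴)(-0.16) = 4.1 × 10⁻⁴ → stable
Every interval has Δρ > 0: the column is stably stratified throughout.

none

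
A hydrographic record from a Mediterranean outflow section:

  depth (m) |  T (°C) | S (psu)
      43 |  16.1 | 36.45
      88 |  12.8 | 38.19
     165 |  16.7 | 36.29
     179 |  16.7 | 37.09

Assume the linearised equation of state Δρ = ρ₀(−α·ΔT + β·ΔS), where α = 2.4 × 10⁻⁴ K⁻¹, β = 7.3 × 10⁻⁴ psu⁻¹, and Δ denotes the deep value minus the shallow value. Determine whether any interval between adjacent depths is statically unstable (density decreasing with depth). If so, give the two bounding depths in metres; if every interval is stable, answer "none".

Evaluate Δρ/ρ₀ = −αΔT + βΔS across each adjacent pair:
  43–88 m: −αΔT+βΔS = −(2.4 × 10⁻⁴)(-3.3)+(7.3 × 10⁻⁴)(+1.74) = 2.1 × 10⁻³ → stable
  88–165 m: −αΔT+βΔS = −(2.4 × 10⁻⁴)(+3.9)+(7.3 × 10⁻⁴)(-1.90) = -2.3 × 10⁻³ → UNSTABLE
  165–179 m: −αΔT+βΔS = −(2.4 × 10⁻⁴)(+0.0)+(7.3 × 10⁻⁴)(+0.80) = 5.8 × 10⁻⁴ → stable
The 88–165 m interval has Δρ < 0: lighter water underlies denser water.

88–165 m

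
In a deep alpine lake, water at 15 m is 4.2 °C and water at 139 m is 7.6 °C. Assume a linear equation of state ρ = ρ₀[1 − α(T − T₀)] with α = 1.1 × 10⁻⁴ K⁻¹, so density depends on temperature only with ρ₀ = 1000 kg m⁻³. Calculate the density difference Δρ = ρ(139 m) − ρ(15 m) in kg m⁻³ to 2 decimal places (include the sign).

ΔT = +3.4 K, Δρ/ρ₀ = −αΔT = -3.74 × 10⁻⁴.
Δρ = 1000 × (-3.74 × 10⁻⁴) = -0.37 kg m⁻³.
Negative Δρ: lighter below, statically unstable.

-0.37 kg m⁻³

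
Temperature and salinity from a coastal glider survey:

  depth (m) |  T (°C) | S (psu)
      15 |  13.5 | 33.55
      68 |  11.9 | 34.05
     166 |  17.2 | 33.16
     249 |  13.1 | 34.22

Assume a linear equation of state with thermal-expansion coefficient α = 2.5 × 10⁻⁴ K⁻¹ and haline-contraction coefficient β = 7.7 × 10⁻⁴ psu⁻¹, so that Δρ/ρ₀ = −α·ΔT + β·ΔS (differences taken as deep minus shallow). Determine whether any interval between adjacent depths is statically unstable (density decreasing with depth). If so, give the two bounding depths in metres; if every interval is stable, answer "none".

Evaluate Δρ/ρ₀ = −αΔT + βΔS across each adjacent pair:
  15–68 m: −αΔT+βΔS = −(2.5 × 10⁻⁴)(-1.6)+(7.7 × 10⁻⁴)(+0.50) = 7.8 × 10⁻⁴ → stable
  68–166 m: −αΔT+βΔS = −(2.5 × 10⁻⁴)(+5.3)+(7.7 × 10⁻⁴)(-0.89) = -2.0 × 10⁻³ → UNSTABLE
  166–249 m: −αΔT+βΔS = −(2.5 × 10⁻⁴)(-4.1)+(7.7 × 10⁻⁴)(+1.06) = 1.8 × 10⁻³ → stable
The 68–166 m interval has Δρ < 0: lighter water underlies denser water.

68–166 m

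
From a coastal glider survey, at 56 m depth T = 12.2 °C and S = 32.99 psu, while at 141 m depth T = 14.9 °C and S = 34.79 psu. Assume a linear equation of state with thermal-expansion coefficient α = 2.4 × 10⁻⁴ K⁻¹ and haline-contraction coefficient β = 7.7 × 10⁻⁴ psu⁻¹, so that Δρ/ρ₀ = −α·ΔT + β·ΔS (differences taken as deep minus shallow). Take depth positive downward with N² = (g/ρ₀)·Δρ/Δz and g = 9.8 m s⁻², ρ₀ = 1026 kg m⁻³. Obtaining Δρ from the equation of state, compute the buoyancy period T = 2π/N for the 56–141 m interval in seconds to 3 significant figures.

ΔT = +2.7 K, ΔS = +1.80 psu (deep − shallow).
Δρ/ρ₀ = −αΔT + βΔS = -6.48 × 10⁻⁴ + 1.386 × 10⁻³ = 7.38 × 10⁻⁴, so Δρ ≈ 0.7572 kg m⁻³.
N² = (g/ρ₀)·Δρ/Δz = g·(Δρ/ρ₀)/Δz = 9.8 × 7.38 × 10⁻⁴ / 85 = 8.5087 × 10⁻⁵ s⁻².
N = √(8.5087 × 10⁻⁵) = 9.2243 × 10⁻³ rad s⁻¹ → T = 2π/N = 681.16 s ≈ 681 s.

681 s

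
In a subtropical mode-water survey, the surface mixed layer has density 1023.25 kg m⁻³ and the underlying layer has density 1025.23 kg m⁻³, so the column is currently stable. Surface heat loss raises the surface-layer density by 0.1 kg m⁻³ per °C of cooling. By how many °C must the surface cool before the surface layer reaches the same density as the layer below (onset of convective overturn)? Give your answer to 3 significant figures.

19.8 °C

Density deficit of the surface layer: 1025.23 − 1023.25 = 1.98 kg m⁻³.
Required change = 1.98 / 0.1 = 19.8 °C.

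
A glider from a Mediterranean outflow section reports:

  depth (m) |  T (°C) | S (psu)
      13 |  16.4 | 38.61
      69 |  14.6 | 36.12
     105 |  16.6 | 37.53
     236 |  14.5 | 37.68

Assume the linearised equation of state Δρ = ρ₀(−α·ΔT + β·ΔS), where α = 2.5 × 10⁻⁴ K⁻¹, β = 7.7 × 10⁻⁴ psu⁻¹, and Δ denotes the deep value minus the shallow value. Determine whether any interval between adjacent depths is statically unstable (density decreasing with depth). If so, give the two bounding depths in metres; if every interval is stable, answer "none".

13–69 m

Evaluate Δρ/ρ₀ = −αΔT + βΔS across each adjacent pair:
  13–69 m: −αΔT+βΔS = −(2.5 × 10⁻⁴)(-1.8)+(7.7 × 10⁻⁴)(-2.49) = -1.5 × 10⁻³ → UNSTABLE
  69–105 m: −αΔT+βΔS = −(2.5 × 10⁻⁴)(+2.0)+(7.7 × 10⁻⁴)(+1.41) = 5.9 × 10⁻⁴ → stable
  105–236 m: −αΔT+βΔS = −(2.5 × 10⁻⁴)(-2.1)+(7.7 × 10⁻⁴)(+0.15) = 6.4 × 10⁻⁴ → stable
The 13–69 m interval has Δρ < 0: lighter water underlies denser water.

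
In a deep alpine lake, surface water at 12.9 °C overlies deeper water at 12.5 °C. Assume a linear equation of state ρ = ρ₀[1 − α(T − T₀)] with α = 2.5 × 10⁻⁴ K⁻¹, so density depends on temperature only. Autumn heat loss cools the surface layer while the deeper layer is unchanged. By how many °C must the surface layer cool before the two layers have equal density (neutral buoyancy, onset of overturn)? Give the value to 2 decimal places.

0.40 °C

With temperature the only control, equal density requires T_surf′ = T_deep.
T_surf′ = 12.5 °C.
Cooling required: 12.9 − 12.5 = 0.40 °C.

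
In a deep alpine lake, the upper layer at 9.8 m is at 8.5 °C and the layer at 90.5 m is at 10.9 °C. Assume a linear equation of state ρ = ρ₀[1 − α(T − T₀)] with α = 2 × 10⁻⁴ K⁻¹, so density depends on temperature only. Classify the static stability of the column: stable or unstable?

ΔT = 10.9 − 8.5 = +2.4 K, so Δρ/ρ₀ = −αΔT = -4.80 × 10⁻⁴.
Δρ/ρ₀ < 0, so Δρ < 0: deeper water is lighter → statically unstable; the column would overturn.

unstable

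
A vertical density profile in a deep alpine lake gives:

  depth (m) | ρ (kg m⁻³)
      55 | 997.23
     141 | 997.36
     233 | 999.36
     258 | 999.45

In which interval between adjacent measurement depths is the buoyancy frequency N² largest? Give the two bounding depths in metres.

141–233 m

Compute the density gradient over each adjacent pair:
  55–141 m: Δρ/Δz = 0.13/86 = 1.5 × 10⁻³ kg m⁻⁴
  141–233 m: Δρ/Δz = 2.00/92 = 0.022 kg m⁻⁴
  233–258 m: Δρ/Δz = 0.09/25 = 3.6 × 10⁻³ kg m⁻⁴
The largest gradient is in the 141–233 m interval — the pycnocline.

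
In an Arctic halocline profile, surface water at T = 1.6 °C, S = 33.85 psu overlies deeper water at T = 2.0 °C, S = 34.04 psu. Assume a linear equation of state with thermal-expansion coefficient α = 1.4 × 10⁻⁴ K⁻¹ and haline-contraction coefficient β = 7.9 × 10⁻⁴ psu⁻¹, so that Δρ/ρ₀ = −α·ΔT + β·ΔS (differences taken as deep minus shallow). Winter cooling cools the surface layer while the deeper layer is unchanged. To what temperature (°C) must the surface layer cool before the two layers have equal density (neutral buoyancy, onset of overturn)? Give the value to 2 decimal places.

0.93 °C

Neutral buoyancy requires Δρ = 0, i.e. −α(T_deep − T_surf′) + β(S_deep − S_surf) = 0.
T_surf′ = T_deep − (β/α)·ΔS = 2.0 − (7.9 × 10⁻⁴/1.4 × 10⁻⁴)·(+0.19) = 0.9279 °C.
Cooling required: 1.6 − (0.9279) = 0.6721 °C.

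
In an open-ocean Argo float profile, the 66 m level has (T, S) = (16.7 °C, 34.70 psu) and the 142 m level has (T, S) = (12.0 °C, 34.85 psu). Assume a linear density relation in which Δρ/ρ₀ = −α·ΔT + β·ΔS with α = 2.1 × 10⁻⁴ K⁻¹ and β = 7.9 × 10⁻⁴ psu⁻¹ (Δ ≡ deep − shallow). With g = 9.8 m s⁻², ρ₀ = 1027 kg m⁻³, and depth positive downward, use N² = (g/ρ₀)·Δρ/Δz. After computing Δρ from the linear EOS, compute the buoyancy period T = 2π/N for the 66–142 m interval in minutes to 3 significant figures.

ΔT = -4.7 K, ΔS = +0.15 psu (deep − shallow).
Δρ/ρ₀ = −αΔT + βΔS = 9.87 × 10⁻⁴ + 1.185 × 10⁻⁴ = 1.1055 × 10⁻³, so Δρ ≈ 1.135 kg m⁻³.
N² = (g/ρ₀)·Δρ/Δz = g·(Δρ/ρ₀)/Δz = 9.8 × 1.1055 × 10⁻³ / 76 = 1.4255 × 10⁻⁴ s⁻².
N = √(1.4255 × 10⁻⁴) = 0.011939 rad s⁻¹ → T = 2π/N = 526.27 s = 8.7712 min ≈ 8.77 min.

8.77 min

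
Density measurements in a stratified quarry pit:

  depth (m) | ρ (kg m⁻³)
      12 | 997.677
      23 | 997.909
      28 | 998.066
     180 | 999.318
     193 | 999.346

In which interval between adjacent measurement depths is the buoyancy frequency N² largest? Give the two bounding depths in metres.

Compute the density gradient over each adjacent pair:
  12–23 m: Δρ/Δz = 0.232/11 = 0.021 kg m⁻⁴
  23–28 m: Δρ/Δz = 0.157/5 = 0.031 kg m⁻⁴
  28–180 m: Δρ/Δz = 1.252/152 = 8.2 × 10⁻³ kg m⁻⁴
  180–193 m: Δρ/Δz = 0.028/13 = 2.2 × 10⁻³ kg m⁻⁴
The largest gradient is in the 23–28 m interval — the pycnocline.

23–28 m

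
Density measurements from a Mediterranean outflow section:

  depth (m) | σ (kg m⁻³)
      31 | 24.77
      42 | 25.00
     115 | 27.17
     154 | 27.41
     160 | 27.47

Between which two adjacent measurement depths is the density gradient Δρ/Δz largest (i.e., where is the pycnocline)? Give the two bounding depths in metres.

Compute the density gradient over each adjacent pair:
  31–42 m: Δρ/Δz = 0.23/11 = 0.021 kg m⁻⁴
  42–115 m: Δρ/Δz = 2.17/73 = 0.030 kg m⁻⁴
  115–154 m: Δρ/Δz = 0.24/39 = 6.2 × 10⁻³ kg m⁻⁴
  154–160 m: Δρ/Δz = 0.06/6 = 0.010 kg m⁻⁴
The largest gradient is in the 42–115 m interval — the pycnocline.

42–115 m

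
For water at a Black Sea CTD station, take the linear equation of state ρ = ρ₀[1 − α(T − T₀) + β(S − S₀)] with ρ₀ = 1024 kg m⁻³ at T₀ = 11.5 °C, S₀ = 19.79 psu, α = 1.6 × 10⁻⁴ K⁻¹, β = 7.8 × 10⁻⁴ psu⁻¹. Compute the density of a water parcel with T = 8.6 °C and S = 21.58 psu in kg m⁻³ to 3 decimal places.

T − T₀ = -2.9 K, S − S₀ = +1.79 psu.
Bracket = 1 − α·(-2.9) + β·(+1.79) = 1 + (1.8602 × 10⁻³) = 1.0018602.
ρ = 1024 × 1.0018602 = 1025.905 kg m⁻³.

1025.905 kg m⁻³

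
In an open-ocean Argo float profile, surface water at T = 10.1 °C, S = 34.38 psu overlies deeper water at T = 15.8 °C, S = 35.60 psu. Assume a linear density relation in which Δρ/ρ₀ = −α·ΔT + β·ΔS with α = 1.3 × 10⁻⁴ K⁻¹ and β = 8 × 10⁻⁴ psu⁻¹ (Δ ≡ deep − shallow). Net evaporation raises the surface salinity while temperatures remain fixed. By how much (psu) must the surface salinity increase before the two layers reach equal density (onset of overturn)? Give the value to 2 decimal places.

0.29 psu

Neutral buoyancy requires −α(T_deep − T_surf) + β(S_deep − S_surf′) = 0.
S_surf′ = S_deep − (α/β)·ΔT = 35.60 − (1.3 × 10⁻⁴/8 × 10⁻⁴)·(+5.7) = 34.6737 psu.
Increase required: 34.6737 − 34.38 = 0.2937 psu.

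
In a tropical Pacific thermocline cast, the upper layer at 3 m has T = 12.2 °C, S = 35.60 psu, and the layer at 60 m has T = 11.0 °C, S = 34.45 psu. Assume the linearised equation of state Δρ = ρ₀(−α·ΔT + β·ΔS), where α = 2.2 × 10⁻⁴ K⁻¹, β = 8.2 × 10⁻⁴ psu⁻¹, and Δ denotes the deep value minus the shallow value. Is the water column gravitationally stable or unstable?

ΔT = 11.0 − 12.2 = -1.2 K and ΔS = 34.45 − 35.60 = -1.15 psu (deep − shallow).
−αΔT = 2.64 × 10⁻⁴; βΔS = -9.43 × 10⁻⁴; sum Δρ/ρ₀ = -6.79 × 10⁻⁴.
Δρ/ρ₀ < 0, so Δρ < 0: deeper water is lighter → statically unstable; the column would overturn.

unstable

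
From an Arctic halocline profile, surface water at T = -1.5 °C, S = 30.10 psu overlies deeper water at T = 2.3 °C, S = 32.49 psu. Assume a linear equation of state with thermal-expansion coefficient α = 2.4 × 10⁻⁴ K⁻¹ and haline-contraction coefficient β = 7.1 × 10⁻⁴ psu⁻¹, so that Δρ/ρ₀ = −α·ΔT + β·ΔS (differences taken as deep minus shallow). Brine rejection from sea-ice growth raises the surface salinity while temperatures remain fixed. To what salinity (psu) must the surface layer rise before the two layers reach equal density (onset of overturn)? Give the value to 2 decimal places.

Neutral buoyancy requires −α(T_deep − T_surf) + β(S_deep − S_surf′) = 0.
S_surf′ = S_deep − (α/β)·ΔT = 32.49 − (2.4 × 10⁻⁴/7.1 × 10⁻⁴)·(+3.8) = 31.2055 psu.
Increase required: 31.2055 − 30.10 = 1.1055 psu.

31.21 psu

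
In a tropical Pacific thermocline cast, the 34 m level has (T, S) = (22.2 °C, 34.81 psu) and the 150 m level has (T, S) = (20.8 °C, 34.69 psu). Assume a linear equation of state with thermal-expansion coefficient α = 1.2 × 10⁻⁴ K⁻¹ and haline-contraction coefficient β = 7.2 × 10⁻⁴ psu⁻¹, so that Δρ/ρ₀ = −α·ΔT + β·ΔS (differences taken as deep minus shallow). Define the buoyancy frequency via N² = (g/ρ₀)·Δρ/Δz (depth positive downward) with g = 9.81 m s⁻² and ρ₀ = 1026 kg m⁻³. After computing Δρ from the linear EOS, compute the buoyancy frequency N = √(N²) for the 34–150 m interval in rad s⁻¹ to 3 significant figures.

ΔT = -1.4 K, ΔS = -0.12 psu (deep − shallow).
Δρ/ρ₀ = −αΔT + βΔS = 1.68 × 10⁻⁴ − 8.64 × 10⁻⁵ = 8.16 × 10⁻⁵, so Δρ ≈ 0.08372 kg m⁻³.
N² = (g/ρ₀)·Δρ/Δz = g·(Δρ/ρ₀)/Δz = 9.81 × 8.16 × 10⁻⁵ / 116 = 6.9008 × 10⁻⁶ s⁻².
N = √(6.9008 × 10⁻⁶) = 2.6269 × 10⁻³ rad s⁻¹ ≈ 2.63 × 10⁻³ rad s⁻¹.

2.63 × 10⁻³ rad s⁻¹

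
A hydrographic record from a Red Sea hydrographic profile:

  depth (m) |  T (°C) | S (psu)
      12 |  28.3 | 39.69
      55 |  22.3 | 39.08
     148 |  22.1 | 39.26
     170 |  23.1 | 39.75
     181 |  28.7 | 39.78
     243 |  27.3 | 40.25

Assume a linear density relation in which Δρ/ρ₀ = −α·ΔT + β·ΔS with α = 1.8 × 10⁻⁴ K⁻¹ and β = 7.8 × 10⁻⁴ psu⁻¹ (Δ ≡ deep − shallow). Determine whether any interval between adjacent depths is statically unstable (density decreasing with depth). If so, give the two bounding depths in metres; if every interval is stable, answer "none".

Evaluate Δρ/ρ₀ = −αΔT + βΔS across each adjacent pair:
  12–55 m: −αΔT+βΔS = −(1.8 × 10⁻⁴)(-6.0)+(7.8 × 10⁻⁴)(-0.61) = 6.0 × 10⁻⁴ → stable
  55–148 m: −αΔT+βΔS = −(1.8 × 10⁻⁴)(-0.2)+(7.8 × 10⁻⁴)(+0.18) = 1.8 × 10⁻⁴ → stable
  148–170 m: −αΔT+βΔS = −(1.8 × 10⁻⁴)(+1.0)+(7.8 × 10⁻⁴)(+0.49) = 2.0 × 10⁻⁴ → stable
  170–181 m: −αΔT+βΔS = −(1.8 × 10⁻⁴)(+5.6)+(7.8 × 10⁻⁴)(+0.03) = -9.8 × 10⁻⁴ → UNSTABLE
  181–243 m: −αΔT+βΔS = −(1.8 × 10⁻⁴)(-1.4)+(7.8 × 10⁻⁴)(+0.47) = 6.2 × 10⁻⁴ → stable
The 170–181 m interval has Δρ < 0: lighter water underlies denser water.

170–181 m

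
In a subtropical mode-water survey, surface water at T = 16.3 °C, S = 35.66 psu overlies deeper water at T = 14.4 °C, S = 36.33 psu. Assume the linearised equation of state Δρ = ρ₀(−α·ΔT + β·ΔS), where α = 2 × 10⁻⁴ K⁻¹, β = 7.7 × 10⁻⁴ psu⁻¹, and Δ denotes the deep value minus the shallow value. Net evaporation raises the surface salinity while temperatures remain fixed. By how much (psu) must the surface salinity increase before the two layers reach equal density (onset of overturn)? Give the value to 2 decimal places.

Neutral buoyancy requires −α(T_deep − T_surf) + β(S_deep − S_surf′) = 0.
S_surf′ = S_deep − (α/β)·ΔT = 36.33 − (2 × 10⁻⁴/7.7 × 10⁻⁴)·(-1.9) = 36.8235 psu.
Increase required: 36.8235 − 35.66 = 1.1635 psu.

1.16 psu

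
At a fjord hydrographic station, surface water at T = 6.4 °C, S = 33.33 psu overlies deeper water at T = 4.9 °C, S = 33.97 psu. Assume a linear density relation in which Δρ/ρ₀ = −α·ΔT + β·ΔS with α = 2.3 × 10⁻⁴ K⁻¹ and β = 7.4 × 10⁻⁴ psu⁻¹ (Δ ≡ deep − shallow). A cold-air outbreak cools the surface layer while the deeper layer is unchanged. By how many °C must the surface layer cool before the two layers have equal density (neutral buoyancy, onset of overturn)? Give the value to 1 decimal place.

3.6 °C

Neutral buoyancy requires Δρ = 0, i.e. −α(T_deep − T_surf′) + β(S_deep − S_surf) = 0.
T_surf′ = T_deep − (β/α)·ΔS = 4.9 − (7.4 × 10⁻⁴/2.3 × 10⁻⁴)·(+0.64) = 2.841 °C.
Cooling required: 6.4 − (2.841) = 3.559 °C.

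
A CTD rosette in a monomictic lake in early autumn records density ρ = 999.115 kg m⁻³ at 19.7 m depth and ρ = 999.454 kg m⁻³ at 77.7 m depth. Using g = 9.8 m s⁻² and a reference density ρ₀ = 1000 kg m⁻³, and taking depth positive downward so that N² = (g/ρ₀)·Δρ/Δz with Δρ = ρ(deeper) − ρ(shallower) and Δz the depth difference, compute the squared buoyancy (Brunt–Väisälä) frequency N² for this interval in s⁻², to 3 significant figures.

5.73 × 10⁻⁵ s⁻²

Δρ = 999.454 − 999.115 = 0.339 kg m⁻³ over Δz = 77.7 − 19.7 = 58 m.
N² = (9.8/1000) × (0.339/58) = 5.7279 × 10⁻⁵ s⁻² ≈ 5.73 × 10⁻⁵ s⁻².
Since Δρ > 0 the layer is stably stratified.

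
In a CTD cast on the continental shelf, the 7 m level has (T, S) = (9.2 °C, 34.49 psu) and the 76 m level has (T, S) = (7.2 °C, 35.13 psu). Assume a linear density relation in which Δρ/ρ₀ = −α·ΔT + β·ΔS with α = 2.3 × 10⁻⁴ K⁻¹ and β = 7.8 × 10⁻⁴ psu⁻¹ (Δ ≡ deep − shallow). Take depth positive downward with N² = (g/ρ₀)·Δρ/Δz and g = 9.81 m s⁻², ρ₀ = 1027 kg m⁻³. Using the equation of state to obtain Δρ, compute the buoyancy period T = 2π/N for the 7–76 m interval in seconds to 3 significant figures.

538 s

ΔT = -2.0 K, ΔS = +0.64 psu (deep − shallow).
Δρ/ρ₀ = −αΔT + βΔS = 4.60 × 10⁻⁴ + 4.992 × 10⁻⁴ = 9.592 × 10⁻⁴, so Δρ ≈ 0.9851 kg m⁻³.
N² = (g/ρ₀)·Δρ/Δz = g·(Δρ/ρ₀)/Δz = 9.81 × 9.592 × 10⁻⁴ / 69 = 1.3637 × 10⁻⁴ s⁻².
N = √(1.3637 × 10⁻⁴) = 0.011678 rad s⁻¹ → T = 2π/N = 538.04 s ≈ 538 s.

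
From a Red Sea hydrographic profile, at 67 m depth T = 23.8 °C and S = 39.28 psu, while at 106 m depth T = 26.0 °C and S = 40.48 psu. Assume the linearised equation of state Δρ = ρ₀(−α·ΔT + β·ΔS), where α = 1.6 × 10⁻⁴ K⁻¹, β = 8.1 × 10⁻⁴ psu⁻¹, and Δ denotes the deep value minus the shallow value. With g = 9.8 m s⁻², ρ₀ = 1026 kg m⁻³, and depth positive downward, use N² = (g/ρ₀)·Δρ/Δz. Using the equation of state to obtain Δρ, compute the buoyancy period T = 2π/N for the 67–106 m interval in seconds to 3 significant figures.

ΔT = +2.2 K, ΔS = +1.20 psu (deep − shallow).
Δρ/ρ₀ = −αΔT + βΔS = -3.52 × 10⁻⁴ + 9.72 × 10⁻⁴ = 6.20 × 10⁻⁴, so Δρ ≈ 0.6361 kg m⁻³.
N² = (g/ρ₀)·Δρ/Δz = g·(Δρ/ρ₀)/Δz = 9.8 × 6.20 × 10⁻⁴ / 39 = 1.5579 × 10⁻⁴ s⁻².
N = √(1.5579 × 10⁻⁴) = 0.012482 rad s⁻¹ → T = 2π/N = 503.38 s ≈ 503 s.

503 s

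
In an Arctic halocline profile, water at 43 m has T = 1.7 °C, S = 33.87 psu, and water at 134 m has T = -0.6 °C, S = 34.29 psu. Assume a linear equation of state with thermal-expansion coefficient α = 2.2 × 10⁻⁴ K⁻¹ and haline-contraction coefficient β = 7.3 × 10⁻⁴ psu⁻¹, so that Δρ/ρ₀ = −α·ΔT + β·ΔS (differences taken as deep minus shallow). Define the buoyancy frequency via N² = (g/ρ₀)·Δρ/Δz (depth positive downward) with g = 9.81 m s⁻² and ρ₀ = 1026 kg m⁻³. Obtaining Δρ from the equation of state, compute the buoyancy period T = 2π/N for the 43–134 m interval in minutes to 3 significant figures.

11.2 min

ΔT = -2.3 K, ΔS = +0.42 psu (deep − shallow).
Δρ/ρ₀ = −αΔT + βΔS = 5.06 × 10⁻⁴ + 3.066 × 10⁻⁴ = 8.126 × 10⁻⁴, so Δρ ≈ 0.8337 kg m⁻³.
N² = (g/ρ₀)·Δρ/Δz = g·(Δρ/ρ₀)/Δz = 9.81 × 8.126 × 10⁻⁴ / 91 = 8.7600 × 10⁻⁵ s⁻².
N = √(8.7600 × 10⁻⁵) = 9.3595 × 10⁻³ rad s⁻¹ → T = 2π/N = 671.32 s = 11.189 min ≈ 11.2 min.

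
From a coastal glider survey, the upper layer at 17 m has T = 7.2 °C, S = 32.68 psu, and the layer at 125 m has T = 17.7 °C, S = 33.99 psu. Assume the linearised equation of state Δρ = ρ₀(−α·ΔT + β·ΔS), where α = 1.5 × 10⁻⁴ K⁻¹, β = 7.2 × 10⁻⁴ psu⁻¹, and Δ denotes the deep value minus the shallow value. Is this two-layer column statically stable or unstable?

unstable

ΔT = 17.7 − 7.2 = +10.5 K and ΔS = 33.99 − 32.68 = +1.31 psu (deep − shallow).
−αΔT = -1.575 × 10⁻³; βΔS = 9.432 × 10⁻⁴; sum Δρ/ρ₀ = -6.318 × 10⁻⁴.
Δρ/ρ₀ < 0, so Δρ < 0: deeper water is lighter → statically unstable; the column would overturn.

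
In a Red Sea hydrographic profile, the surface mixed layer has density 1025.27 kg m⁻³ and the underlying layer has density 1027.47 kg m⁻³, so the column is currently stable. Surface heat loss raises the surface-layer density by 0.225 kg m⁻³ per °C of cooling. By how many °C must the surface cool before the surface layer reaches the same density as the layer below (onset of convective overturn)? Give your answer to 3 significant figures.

Density deficit of the surface layer: 1027.47 − 1025.27 = 2.2 kg m⁻³.
Required change = 2.2 / 0.225 = 9.78 °C.

9.78 °C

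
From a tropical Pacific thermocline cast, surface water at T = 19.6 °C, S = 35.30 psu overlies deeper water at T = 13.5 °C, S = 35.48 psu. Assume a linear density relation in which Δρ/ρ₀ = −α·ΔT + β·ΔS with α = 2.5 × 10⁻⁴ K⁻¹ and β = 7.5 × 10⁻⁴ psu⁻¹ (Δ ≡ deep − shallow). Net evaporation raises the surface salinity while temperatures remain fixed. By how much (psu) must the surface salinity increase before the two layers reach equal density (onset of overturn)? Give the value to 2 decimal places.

Neutral buoyancy requires −α(T_deep − T_surf) + β(S_deep − S_surf′) = 0.
S_surf′ = S_deep − (α/β)·ΔT = 35.48 − (2.5 × 10⁻⁴/7.5 × 10⁻⁴)·(-6.1) = 37.5133 psu.
Increase required: 37.5133 − 35.30 = 2.2133 psu.

2.21 psu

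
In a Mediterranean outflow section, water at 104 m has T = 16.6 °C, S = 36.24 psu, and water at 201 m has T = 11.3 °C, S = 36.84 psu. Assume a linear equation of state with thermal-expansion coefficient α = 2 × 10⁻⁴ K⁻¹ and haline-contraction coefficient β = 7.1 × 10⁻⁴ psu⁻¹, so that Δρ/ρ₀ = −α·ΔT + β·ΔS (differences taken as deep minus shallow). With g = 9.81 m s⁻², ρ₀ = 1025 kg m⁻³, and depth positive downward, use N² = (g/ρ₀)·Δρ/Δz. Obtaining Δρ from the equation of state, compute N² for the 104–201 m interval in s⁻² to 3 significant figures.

1.50 × 10⁻⁴ s⁻²

ΔT = -5.3 K, ΔS = +0.60 psu (deep − shallow).
Δρ/ρ₀ = −αΔT + βΔS = 1.06 × 10⁻³ + 4.26 × 10⁻⁴ = 1.486 × 10⁻³, so Δρ ≈ 1.523 kg m⁻³.
N² = (g/ρ₀)·Δρ/Δz = g·(Δρ/ρ₀)/Δz = 9.81 × 1.486 × 10⁻³ / 97 = 1.5029 × 10⁻⁴ s⁻² ≈ 1.50 × 10⁻⁴ s⁻².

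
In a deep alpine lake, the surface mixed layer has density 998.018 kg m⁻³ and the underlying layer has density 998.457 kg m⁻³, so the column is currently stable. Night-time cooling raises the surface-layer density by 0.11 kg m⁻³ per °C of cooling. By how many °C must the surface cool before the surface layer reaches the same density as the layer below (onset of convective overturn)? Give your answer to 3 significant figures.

Density deficit of the surface layer: 998.457 − 998.018 = 0.439 kg m⁻³.
Required change = 0.439 / 0.11 = 3.99 °C.

3.99 °C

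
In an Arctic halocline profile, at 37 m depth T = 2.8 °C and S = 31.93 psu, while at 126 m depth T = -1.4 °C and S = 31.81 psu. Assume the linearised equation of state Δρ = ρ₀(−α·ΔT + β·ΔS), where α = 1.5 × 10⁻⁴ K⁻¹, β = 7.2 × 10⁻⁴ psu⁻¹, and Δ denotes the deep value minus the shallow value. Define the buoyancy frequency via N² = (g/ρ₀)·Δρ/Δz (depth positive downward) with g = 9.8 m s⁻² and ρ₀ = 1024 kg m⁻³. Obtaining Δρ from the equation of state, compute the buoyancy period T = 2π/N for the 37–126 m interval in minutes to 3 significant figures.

ΔT = -4.2 K, ΔS = -0.12 psu (deep − shallow).
Δρ/ρ₀ = −αΔT + βΔS = 6.30 × 10⁻⁴ − 8.64 × 10⁻⁵ = 5.436 × 10⁻⁴, so Δρ ≈ 0.5566 kg m⁻³.
N² = (g/ρ₀)·Δρ/Δz = g·(Δρ/ρ₀)/Δz = 9.8 × 5.436 × 10⁻⁴ / 89 = 5.9857 × 10⁻⁵ s⁻².
N = √(5.9857 × 10⁻⁵) = 7.7367 × 10⁻³ rad s⁻¹ → T = 2π/N = 812.13 s = 13.536 min ≈ 13.5 min.

13.5 min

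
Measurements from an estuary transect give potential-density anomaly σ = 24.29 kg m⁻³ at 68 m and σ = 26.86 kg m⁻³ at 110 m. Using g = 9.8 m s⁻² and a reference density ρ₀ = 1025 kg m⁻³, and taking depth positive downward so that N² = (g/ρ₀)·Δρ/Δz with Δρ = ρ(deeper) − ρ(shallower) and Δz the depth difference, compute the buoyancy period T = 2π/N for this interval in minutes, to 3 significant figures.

4.33 min

Δρ = 1026.86 − 1024.29 = 2.57 kg m⁻³ over Δz = 110 − 68 = 42 m.
N² = (9.8/1025) × (2.57/42) = 5.8504 × 10⁻⁴ s⁻².
N = √(5.8504 × 10⁻⁴) = 0.024188 rad s⁻¹, so T = 2π/N = 259.76 s = 4.3293 min ≈ 4.33 min.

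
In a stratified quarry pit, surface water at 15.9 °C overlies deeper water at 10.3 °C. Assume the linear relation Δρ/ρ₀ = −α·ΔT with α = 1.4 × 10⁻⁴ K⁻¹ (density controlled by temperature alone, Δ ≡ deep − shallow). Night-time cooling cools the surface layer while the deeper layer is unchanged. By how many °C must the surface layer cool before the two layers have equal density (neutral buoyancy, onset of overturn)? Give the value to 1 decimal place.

5.6 °C

With temperature the only control, equal density requires T_surf′ = T_deep.
T_surf′ = 10.3 °C.
Cooling required: 15.9 − 10.3 = 5.6 °C.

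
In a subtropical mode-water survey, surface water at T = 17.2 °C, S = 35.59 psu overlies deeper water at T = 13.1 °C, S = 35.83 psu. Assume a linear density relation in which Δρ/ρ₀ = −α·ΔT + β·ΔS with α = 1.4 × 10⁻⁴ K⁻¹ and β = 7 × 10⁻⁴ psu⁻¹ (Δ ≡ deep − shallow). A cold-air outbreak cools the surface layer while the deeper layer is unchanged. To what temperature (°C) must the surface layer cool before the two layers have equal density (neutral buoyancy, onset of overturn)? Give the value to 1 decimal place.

Neutral buoyancy requires Δρ = 0, i.e. −α(T_deep − T_surf′) + β(S_deep − S_surf) = 0.
T_surf′ = T_deep − (β/α)·ΔS = 13.1 − (7 × 10⁻⁴/1.4 × 10⁻⁴)·(+0.24) = 11.900 °C.
Cooling required: 17.2 − (11.900) = 5.300 °C.

11.9 °C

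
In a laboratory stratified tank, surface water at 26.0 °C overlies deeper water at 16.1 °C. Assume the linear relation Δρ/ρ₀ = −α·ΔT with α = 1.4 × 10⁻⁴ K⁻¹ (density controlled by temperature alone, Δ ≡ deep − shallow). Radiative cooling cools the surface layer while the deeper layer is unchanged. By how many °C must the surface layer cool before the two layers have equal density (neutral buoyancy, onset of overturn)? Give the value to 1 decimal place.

9.9 °C

With temperature the only control, equal density requires T_surf′ = T_deep.
T_surf′ = 16.1 °C.
Cooling required: 26.0 − 16.1 = 9.9 °C.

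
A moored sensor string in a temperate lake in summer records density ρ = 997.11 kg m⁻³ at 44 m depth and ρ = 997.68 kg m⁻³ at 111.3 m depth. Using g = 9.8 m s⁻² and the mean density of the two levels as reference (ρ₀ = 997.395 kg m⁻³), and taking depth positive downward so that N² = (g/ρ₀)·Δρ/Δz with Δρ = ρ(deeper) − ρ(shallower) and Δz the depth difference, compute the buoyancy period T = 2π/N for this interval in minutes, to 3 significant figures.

11.5 min

Δρ = 997.68 − 997.11 = 0.57 kg m⁻³ over Δz = 111.3 − 44 = 67.3 m.
N² = (9.8/997.395) × (0.57/67.3) = 8.3218 × 10⁻⁵ s⁻².
N = √(8.3218 × 10⁻⁵) = 9.1224 × 10⁻³ rad s⁻¹, so T = 2π/N = 688.76 s = 11.479 min ≈ 11.5 min.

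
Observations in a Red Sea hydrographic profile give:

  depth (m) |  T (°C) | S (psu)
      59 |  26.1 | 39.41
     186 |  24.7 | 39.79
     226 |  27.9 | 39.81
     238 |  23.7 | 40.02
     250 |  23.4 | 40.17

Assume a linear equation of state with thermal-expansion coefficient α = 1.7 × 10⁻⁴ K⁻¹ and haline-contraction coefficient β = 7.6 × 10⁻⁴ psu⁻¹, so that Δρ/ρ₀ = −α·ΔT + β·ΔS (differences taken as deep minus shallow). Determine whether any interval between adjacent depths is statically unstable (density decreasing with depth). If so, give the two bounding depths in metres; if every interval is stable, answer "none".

186–226 m

Evaluate Δρ/ρ₀ = −αΔT + βΔS across each adjacent pair:
  59–186 m: −αΔT+βΔS = −(1.7 × 10⁻⁴)(-1.4)+(7.6 × 10⁻⁴)(+0.38) = 5.3 × 10⁻⁴ → stable
  186–226 m: −αΔT+βΔS = −(1.7 × 10⁻⁴)(+3.2)+(7.6 × 10⁻⁴)(+0.02) = -5.3 × 10⁻⁴ → UNSTABLE
  226–238 m: −αΔT+βΔS = −(1.7 × 10⁻⁴)(-4.2)+(7.6 × 10⁻⁴)(+0.21) = 8.7 × 10⁻⁴ → stable
  238–250 m: −αΔT+βΔS = −(1.7 × 10⁻⁴)(-0.3)+(7.6 × 10⁻⁴)(+0.15) = 1.6 × 10⁻⁴ → stable
The 186–226 m interval has Δρ < 0: lighter water underlies denser water.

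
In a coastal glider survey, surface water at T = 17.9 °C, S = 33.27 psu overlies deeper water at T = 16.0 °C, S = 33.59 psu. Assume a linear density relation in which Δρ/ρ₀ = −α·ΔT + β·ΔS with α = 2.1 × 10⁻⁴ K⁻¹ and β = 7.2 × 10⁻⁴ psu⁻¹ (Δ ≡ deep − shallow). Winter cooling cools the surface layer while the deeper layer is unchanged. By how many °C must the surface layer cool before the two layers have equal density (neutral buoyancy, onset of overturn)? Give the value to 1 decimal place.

3.0 °C

Neutral buoyancy requires Δρ = 0, i.e. −α(T_deep − T_surf′) + β(S_deep − S_surf) = 0.
T_surf′ = T_deep − (β/α)·ΔS = 16.0 − (7.2 × 10⁻⁴/2.1 × 10⁻⁴)·(+0.32) = 14.903 °C.
Cooling required: 17.9 − (14.903) = 2.997 °C.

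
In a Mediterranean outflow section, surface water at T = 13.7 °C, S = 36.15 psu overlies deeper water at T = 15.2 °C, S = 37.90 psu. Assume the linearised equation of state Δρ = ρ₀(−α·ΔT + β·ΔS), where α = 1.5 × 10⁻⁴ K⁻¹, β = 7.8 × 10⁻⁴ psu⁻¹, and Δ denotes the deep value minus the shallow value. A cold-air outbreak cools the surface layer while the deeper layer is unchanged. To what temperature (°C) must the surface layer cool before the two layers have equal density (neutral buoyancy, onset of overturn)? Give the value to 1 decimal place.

6.1 °C

Neutral buoyancy requires Δρ = 0, i.e. −α(T_deep − T_surf′) + β(S_deep − S_surf) = 0.
T_surf′ = T_deep − (β/α)·ΔS = 15.2 − (7.8 × 10⁻⁴/1.5 × 10⁻⁴)·(+1.75) = 6.100 °C.
Cooling required: 13.7 − (6.100) = 7.600 °C.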